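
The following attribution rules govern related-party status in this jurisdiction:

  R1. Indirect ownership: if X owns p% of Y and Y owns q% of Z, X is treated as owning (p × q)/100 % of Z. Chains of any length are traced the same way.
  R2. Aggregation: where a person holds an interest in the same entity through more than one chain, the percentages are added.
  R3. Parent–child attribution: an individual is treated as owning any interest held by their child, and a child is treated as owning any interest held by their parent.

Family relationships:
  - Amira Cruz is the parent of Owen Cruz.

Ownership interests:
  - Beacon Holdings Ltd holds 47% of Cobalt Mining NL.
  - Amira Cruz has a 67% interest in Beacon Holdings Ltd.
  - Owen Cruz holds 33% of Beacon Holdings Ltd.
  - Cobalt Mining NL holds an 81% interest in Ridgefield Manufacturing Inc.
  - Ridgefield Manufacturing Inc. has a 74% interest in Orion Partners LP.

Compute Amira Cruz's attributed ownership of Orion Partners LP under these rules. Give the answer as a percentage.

28.1718%

By parent–child attribution (R3), Amira Cruz is treated as also owning Owen Cruz's interest in Beacon Holdings Ltd, giving 67% + 33% = 100%.
Chain via Beacon Holdings Ltd → Cobalt Mining NL → Ridgefield Manufacturing Inc. (R1): 100% × 47% × 81% × 74% = 28.1718% of Orion Partners LP.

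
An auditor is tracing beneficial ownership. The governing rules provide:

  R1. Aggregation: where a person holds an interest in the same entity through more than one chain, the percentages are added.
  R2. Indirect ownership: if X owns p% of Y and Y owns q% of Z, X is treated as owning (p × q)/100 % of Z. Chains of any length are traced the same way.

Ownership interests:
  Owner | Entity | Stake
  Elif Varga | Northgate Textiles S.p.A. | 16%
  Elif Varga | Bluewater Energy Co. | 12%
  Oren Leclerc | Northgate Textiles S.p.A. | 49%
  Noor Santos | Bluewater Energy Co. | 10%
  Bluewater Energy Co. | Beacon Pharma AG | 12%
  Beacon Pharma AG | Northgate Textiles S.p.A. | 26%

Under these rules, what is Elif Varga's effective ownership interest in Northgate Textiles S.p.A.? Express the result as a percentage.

Chain via Bluewater Energy Co. → Beacon Pharma AG (R2): 12% × 12% × 26% = 0.3744% of Northgate Textiles S.p.A.
Direct interest in Northgate Textiles S.p.A: 16%.
Aggregating (R1): 0.3744% + 16% = 16.3744%.

16.3744%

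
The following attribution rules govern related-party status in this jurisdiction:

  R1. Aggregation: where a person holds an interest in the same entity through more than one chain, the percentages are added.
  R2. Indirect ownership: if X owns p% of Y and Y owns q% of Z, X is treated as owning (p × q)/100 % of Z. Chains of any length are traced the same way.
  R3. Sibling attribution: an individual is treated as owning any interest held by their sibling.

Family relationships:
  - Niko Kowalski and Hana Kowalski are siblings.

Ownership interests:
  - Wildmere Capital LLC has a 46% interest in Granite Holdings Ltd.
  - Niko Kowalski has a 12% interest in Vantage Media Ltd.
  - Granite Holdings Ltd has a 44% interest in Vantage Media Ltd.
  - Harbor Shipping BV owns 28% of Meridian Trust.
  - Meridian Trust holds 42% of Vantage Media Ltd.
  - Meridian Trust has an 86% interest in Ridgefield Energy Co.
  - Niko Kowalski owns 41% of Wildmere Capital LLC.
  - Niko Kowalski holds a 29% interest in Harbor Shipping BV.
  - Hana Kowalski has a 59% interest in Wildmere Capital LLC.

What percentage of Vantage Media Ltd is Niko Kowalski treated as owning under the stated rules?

35.6504%

By sibling attribution (R3), Niko Kowalski is treated as also owning Hana Kowalski's interest in Wildmere Capital LLC, giving 41% + 59% = 100%.
Chain via Harbor Shipping BV → Meridian Trust (R2): 29% × 28% × 42% = 3.4104% of Vantage Media Ltd.
Chain via Wildmere Capital LLC → Granite Holdings Ltd (R2): 100% × 46% × 44% = 20.24% of Vantage Media Ltd.
Direct interest in Vantage Media Ltd: 12%.
Aggregating (R1): 3.4104% + 20.24% + 12% = 35.6504%.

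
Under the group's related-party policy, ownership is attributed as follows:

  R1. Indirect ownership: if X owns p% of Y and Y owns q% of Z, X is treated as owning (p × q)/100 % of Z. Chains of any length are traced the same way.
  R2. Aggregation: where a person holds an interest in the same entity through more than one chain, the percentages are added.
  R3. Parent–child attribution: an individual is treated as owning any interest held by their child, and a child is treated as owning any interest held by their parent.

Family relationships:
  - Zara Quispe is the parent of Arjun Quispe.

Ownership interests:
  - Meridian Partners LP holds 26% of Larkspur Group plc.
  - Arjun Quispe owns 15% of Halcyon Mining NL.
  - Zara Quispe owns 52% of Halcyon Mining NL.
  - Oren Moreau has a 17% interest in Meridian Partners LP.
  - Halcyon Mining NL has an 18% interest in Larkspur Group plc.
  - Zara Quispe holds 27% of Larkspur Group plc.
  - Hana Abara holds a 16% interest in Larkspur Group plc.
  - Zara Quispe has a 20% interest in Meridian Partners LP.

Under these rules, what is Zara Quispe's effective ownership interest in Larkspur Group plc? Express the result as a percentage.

44.26%

By parent–child attribution (R3), Zara Quispe is treated as also owning Arjun Quispe's interest in Halcyon Mining NL, giving 52% + 15% = 67%.
Chain via Meridian Partners LP (R1): 20% × 26% = 5.2% of Larkspur Group plc.
Chain via Halcyon Mining NL (R1): 67% × 18% = 12.06% of Larkspur Group plc.
Direct interest in Larkspur Group plc: 27%.
Aggregating (R2): 5.2% + 12.06% + 27% = 44.26%.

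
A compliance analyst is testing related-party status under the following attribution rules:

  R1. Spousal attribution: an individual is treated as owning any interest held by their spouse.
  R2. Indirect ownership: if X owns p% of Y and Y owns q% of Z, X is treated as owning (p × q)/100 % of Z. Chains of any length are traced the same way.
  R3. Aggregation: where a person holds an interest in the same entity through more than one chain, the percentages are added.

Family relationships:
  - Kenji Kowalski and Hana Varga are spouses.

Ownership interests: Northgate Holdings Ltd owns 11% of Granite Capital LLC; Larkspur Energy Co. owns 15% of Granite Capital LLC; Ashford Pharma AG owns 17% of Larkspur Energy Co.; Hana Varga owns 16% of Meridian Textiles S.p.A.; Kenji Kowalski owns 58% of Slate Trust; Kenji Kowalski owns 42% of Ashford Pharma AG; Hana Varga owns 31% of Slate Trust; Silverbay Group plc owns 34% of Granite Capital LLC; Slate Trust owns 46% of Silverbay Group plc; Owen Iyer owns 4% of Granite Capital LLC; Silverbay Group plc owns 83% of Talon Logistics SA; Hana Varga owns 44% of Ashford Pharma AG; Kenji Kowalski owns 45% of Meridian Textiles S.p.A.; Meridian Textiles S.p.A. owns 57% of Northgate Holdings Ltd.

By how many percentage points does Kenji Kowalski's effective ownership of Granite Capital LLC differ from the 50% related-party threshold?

By spousal attribution (R1), Kenji Kowalski is treated as also owning Hana Varga's interest in Ashford Pharma AG, giving 42% + 44% = 86%.
By spousal attribution (R1), Kenji Kowalski is treated as also owning Hana Varga's interest in Slate Trust, giving 58% + 31% = 89%.
By spousal attribution (R1), Kenji Kowalski is treated as also owning Hana Varga's interest in Meridian Textiles S.p.A, giving 45% + 16% = 61%.
Chain via Ashford Pharma AG → Larkspur Energy Co. (R2): 86% × 17% × 15% = 2.193% of Granite Capital LLC.
Chain via Slate Trust → Silverbay Group plc (R2): 89% × 46% × 34% = 13.9196% of Granite Capital LLC.
Chain via Meridian Textiles S.p.A. → Northgate Holdings Ltd (R2): 61% × 57% × 11% = 3.8247% of Granite Capital LLC.
Aggregating (R3): 2.193% + 13.9196% + 3.8247% = 19.9373%.
19.9373% falls short of the 50% threshold by 30.0627 percentage points.

30.0627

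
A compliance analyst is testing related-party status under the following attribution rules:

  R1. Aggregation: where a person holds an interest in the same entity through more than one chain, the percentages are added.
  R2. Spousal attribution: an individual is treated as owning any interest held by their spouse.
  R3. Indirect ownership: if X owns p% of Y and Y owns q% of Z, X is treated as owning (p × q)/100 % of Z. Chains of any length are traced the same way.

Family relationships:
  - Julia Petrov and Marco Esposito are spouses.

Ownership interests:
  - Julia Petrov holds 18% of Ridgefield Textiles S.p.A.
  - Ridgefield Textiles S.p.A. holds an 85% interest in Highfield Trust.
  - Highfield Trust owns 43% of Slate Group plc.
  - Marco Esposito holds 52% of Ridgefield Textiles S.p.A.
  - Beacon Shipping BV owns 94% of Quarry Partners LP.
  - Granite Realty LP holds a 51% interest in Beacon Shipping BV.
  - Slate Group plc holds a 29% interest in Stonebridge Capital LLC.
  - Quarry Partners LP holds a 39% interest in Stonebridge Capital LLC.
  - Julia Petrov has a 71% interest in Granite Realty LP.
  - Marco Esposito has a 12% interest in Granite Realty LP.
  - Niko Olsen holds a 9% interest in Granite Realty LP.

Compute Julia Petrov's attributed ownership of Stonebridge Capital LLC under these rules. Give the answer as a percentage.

By spousal attribution (R2), Julia Petrov is treated as also owning Marco Esposito's interest in Ridgefield Textiles S.p.A, giving 18% + 52% = 70%.
By spousal attribution (R2), Julia Petrov is treated as also owning Marco Esposito's interest in Granite Realty LP, giving 71% + 12% = 83%.
Chain via Ridgefield Textiles S.p.A. → Highfield Trust → Slate Group plc (R3): 70% × 85% × 43% × 29% = 7.41965% of Stonebridge Capital LLC.
Chain via Granite Realty LP → Beacon Shipping BV → Quarry Partners LP (R3): 83% × 51% × 94% × 39% = 15.518178% of Stonebridge Capital LLC.
Aggregating (R1): 7.41965% + 15.518178% = 22.937828%.

22.937828%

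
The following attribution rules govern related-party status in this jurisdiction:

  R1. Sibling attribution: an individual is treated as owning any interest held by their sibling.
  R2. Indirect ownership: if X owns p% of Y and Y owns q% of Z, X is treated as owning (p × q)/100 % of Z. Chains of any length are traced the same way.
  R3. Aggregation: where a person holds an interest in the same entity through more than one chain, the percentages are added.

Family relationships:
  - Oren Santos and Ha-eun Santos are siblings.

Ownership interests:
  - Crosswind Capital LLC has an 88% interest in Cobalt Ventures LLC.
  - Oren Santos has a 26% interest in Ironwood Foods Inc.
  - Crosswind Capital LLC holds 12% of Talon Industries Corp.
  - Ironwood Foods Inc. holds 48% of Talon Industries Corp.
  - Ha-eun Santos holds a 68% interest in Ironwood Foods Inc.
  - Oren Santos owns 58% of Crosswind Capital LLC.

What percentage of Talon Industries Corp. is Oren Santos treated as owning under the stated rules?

52.08%

By sibling attribution (R1), Oren Santos is treated as also owning Ha-eun Santos's interest in Ironwood Foods Inc, giving 26% + 68% = 94%.
Chain via Ironwood Foods Inc. (R2): 94% × 48% = 45.12% of Talon Industries Corp.
Chain via Crosswind Capital LLC (R2): 58% × 12% = 6.96% of Talon Industries Corp.
Aggregating (R3): 45.12% + 6.96% = 52.08%.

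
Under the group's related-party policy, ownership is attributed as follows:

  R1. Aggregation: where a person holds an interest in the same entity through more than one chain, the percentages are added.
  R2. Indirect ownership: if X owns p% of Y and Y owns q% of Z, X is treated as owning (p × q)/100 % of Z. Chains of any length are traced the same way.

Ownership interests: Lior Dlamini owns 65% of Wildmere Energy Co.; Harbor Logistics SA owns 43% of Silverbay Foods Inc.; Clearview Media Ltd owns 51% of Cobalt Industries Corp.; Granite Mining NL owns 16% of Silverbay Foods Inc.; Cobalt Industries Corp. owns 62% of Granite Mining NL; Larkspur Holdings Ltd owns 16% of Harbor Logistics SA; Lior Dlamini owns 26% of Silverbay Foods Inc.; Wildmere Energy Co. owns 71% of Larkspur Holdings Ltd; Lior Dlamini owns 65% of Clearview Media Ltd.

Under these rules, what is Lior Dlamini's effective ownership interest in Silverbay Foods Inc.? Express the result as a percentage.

32.4636%

Chain via Clearview Media Ltd → Cobalt Industries Corp. → Granite Mining NL (R2): 65% × 51% × 62% × 16% = 3.28848% of Silverbay Foods Inc.
Chain via Wildmere Energy Co. → Larkspur Holdings Ltd → Harbor Logistics SA (R2): 65% × 71% × 16% × 43% = 3.17512% of Silverbay Foods Inc.
Direct interest in Silverbay Foods Inc: 26%.
Aggregating (R1): 3.28848% + 3.17512% + 26% = 32.4636%.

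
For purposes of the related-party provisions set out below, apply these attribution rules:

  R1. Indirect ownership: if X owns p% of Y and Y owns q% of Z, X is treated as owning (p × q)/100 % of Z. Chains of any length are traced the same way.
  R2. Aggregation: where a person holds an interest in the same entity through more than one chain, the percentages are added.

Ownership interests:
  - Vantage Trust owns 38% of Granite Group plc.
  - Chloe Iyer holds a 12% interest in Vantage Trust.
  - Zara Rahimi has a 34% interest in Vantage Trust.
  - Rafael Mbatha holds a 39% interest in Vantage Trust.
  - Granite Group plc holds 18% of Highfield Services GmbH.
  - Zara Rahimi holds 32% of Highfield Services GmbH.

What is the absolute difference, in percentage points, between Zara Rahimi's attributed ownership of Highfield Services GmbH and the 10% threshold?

Chain via Vantage Trust → Granite Group plc (R1): 34% × 38% × 18% = 2.3256% of Highfield Services GmbH.
Direct interest in Highfield Services GmbH: 32%.
Aggregating (R2): 2.3256% + 32% = 34.3256%.
34.3256% exceeds the 10% threshold by 24.3256 percentage points.

24.3256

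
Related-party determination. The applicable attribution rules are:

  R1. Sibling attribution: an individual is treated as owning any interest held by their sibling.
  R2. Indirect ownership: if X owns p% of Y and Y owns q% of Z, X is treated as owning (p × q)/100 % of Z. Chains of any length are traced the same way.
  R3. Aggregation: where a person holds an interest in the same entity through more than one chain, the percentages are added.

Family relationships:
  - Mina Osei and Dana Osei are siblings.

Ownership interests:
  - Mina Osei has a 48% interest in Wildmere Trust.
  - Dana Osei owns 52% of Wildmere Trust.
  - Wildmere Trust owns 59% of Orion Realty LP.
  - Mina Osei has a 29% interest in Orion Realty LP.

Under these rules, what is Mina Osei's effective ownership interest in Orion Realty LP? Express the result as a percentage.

88%

By sibling attribution (R1), Mina Osei is treated as also owning Dana Osei's interest in Wildmere Trust, giving 48% + 52% = 100%.
Chain via Wildmere Trust (R2): 100% × 59% = 59% of Orion Realty LP.
Direct interest in Orion Realty LP: 29%.
Aggregating (R3): 59% + 29% = 88%.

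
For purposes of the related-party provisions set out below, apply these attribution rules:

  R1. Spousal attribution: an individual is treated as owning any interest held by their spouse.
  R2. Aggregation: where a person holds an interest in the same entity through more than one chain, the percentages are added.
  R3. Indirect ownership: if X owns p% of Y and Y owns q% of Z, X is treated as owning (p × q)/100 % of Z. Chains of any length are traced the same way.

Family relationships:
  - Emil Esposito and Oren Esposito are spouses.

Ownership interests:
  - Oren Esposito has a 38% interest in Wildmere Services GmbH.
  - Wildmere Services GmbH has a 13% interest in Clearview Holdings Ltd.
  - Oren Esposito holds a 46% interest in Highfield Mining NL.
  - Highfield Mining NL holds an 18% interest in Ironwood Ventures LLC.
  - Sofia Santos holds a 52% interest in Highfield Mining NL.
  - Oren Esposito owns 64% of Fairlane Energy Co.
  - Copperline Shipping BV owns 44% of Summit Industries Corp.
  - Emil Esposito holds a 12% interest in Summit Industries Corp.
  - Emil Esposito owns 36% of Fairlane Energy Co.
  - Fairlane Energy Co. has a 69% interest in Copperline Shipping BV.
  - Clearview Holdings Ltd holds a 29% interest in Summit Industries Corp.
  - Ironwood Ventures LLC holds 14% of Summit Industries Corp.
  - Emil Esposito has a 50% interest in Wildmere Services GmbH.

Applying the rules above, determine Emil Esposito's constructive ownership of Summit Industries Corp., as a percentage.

By spousal attribution (R1), Emil Esposito is treated as also owning Oren Esposito's interest in Wildmere Services GmbH, giving 50% + 38% = 88%.
By spousal attribution (R1), Emil Esposito is treated as also owning Oren Esposito's interest in Fairlane Energy Co, giving 36% + 64% = 100%.
By spousal attribution (R1), Emil Esposito is treated as owning Oren Esposito's 46% interest in Highfield Mining NL.
Chain via Wildmere Services GmbH → Clearview Holdings Ltd (R3): 88% × 13% × 29% = 3.3176% of Summit Industries Corp.
Chain via Fairlane Energy Co. → Copperline Shipping BV (R3): 100% × 69% × 44% = 30.36% of Summit Industries Corp.
Direct interest in Summit Industries Corp: 12%.
Chain via Highfield Mining NL → Ironwood Ventures LLC (R3): 46% × 18% × 14% = 1.1592% of Summit Industries Corp.
Aggregating (R2): 3.3176% + 30.36% + 12% + 1.1592% = 46.8368%.

46.8368%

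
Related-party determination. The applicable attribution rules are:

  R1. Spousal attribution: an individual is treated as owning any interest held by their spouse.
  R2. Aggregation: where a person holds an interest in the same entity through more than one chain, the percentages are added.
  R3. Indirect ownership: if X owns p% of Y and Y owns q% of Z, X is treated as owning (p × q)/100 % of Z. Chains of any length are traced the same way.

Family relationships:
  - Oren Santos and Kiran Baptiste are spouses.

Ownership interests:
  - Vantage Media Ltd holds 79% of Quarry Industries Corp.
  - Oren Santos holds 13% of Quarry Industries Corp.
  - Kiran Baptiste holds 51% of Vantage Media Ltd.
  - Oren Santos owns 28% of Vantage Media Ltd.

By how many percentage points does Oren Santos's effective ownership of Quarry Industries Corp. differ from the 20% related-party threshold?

55.41

By spousal attribution (R1), Oren Santos is treated as also owning Kiran Baptiste's interest in Vantage Media Ltd, giving 28% + 51% = 79%.
Chain via Vantage Media Ltd (R3): 79% × 79% = 62.41% of Quarry Industries Corp.
Direct interest in Quarry Industries Corp: 13%.
Aggregating (R2): 62.41% + 13% = 75.41%.
75.41% exceeds the 20% threshold by 55.41 percentage points.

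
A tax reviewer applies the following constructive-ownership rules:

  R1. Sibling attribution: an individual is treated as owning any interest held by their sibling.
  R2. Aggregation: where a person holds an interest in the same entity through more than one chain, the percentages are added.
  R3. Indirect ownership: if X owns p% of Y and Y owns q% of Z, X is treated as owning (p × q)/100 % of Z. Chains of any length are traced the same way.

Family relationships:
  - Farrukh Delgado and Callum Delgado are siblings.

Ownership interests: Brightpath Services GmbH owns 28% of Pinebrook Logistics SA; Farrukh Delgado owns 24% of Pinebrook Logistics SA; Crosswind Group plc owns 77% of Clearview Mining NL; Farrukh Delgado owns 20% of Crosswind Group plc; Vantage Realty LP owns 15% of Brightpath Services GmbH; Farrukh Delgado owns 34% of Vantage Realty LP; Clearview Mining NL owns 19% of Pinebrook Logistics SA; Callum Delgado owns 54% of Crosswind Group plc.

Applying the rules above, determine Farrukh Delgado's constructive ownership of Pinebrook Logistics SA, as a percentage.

36.2542%

By sibling attribution (R1), Farrukh Delgado is treated as also owning Callum Delgado's interest in Crosswind Group plc, giving 20% + 54% = 74%.
Chain via Crosswind Group plc → Clearview Mining NL (R3): 74% × 77% × 19% = 10.8262% of Pinebrook Logistics SA.
Chain via Vantage Realty LP → Brightpath Services GmbH (R3): 34% × 15% × 28% = 1.428% of Pinebrook Logistics SA.
Direct interest in Pinebrook Logistics SA: 24%.
Aggregating (R2): 10.8262% + 1.428% + 24% = 36.2542%.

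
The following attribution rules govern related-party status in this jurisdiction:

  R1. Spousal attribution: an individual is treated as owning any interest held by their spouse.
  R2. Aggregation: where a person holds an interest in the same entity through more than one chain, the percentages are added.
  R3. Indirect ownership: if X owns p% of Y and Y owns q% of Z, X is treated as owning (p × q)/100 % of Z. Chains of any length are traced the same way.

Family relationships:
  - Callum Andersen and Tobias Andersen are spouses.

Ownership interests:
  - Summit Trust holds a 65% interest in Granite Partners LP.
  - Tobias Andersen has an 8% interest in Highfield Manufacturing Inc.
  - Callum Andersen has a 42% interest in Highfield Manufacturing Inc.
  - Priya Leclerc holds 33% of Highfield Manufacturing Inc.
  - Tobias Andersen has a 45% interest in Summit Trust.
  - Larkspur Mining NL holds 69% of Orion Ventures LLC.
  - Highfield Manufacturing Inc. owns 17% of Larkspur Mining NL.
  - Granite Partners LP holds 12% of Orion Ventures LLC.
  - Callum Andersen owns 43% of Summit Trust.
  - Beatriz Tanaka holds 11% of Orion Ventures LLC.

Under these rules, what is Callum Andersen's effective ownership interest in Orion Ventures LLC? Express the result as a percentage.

12.729%

By spousal attribution (R1), Callum Andersen is treated as also owning Tobias Andersen's interest in Highfield Manufacturing Inc, giving 42% + 8% = 50%.
By spousal attribution (R1), Callum Andersen is treated as also owning Tobias Andersen's interest in Summit Trust, giving 43% + 45% = 88%.
Chain via Highfield Manufacturing Inc. → Larkspur Mining NL (R3): 50% × 17% × 69% = 5.865% of Orion Ventures LLC.
Chain via Summit Trust → Granite Partners LP (R3): 88% × 65% × 12% = 6.864% of Orion Ventures LLC.
Aggregating (R2): 5.865% + 6.864% = 12.729%.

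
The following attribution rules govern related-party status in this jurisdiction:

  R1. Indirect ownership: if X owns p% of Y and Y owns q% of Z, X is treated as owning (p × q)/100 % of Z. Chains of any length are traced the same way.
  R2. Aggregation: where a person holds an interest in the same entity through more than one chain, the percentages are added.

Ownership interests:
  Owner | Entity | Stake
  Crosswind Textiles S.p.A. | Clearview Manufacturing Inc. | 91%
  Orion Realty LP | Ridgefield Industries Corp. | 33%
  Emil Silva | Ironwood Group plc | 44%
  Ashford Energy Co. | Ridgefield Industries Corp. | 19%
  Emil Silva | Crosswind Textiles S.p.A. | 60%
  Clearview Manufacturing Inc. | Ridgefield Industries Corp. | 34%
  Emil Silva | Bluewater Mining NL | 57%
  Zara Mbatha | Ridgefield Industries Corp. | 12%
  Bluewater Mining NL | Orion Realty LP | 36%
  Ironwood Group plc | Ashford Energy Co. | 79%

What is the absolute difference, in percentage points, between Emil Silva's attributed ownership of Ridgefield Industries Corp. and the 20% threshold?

11.94

Chain via Ironwood Group plc → Ashford Energy Co. (R1): 44% × 79% × 19% = 6.6044% of Ridgefield Industries Corp.
Chain via Crosswind Textiles S.p.A. → Clearview Manufacturing Inc. (R1): 60% × 91% × 34% = 18.564% of Ridgefield Industries Corp.
Chain via Bluewater Mining NL → Orion Realty LP (R1): 57% × 36% × 33% = 6.7716% of Ridgefield Industries Corp.
Aggregating (R2): 6.6044% + 18.564% + 6.7716% = 31.94%.
31.94% exceeds the 20% threshold by 11.94 percentage points.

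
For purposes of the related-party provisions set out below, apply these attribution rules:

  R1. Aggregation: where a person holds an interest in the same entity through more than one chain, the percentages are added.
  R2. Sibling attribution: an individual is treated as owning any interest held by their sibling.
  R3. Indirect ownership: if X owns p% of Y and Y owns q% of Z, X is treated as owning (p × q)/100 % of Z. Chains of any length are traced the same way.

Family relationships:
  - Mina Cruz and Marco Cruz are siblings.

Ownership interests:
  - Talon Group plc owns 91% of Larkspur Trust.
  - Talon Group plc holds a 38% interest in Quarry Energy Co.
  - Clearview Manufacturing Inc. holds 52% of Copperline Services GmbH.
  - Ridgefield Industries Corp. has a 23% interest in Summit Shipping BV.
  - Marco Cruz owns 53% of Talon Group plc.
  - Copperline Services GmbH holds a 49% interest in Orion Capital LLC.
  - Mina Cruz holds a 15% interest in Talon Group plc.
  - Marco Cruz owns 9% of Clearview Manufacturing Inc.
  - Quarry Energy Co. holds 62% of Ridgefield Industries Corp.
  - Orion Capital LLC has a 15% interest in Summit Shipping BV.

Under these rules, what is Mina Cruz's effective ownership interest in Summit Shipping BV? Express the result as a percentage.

4.028764%

By sibling attribution (R2), Mina Cruz is treated as also owning Marco Cruz's interest in Talon Group plc, giving 15% + 53% = 68%.
By sibling attribution (R2), Mina Cruz is treated as owning Marco Cruz's 9% interest in Clearview Manufacturing Inc.
Chain via Talon Group plc → Quarry Energy Co. → Ridgefield Industries Corp. (R3): 68% × 38% × 62% × 23% = 3.684784% of Summit Shipping BV.
Chain via Clearview Manufacturing Inc. → Copperline Services GmbH → Orion Capital LLC (R3): 9% × 52% × 49% × 15% = 0.34398% of Summit Shipping BV.
Aggregating (R1): 3.684784% + 0.34398% = 4.028764%.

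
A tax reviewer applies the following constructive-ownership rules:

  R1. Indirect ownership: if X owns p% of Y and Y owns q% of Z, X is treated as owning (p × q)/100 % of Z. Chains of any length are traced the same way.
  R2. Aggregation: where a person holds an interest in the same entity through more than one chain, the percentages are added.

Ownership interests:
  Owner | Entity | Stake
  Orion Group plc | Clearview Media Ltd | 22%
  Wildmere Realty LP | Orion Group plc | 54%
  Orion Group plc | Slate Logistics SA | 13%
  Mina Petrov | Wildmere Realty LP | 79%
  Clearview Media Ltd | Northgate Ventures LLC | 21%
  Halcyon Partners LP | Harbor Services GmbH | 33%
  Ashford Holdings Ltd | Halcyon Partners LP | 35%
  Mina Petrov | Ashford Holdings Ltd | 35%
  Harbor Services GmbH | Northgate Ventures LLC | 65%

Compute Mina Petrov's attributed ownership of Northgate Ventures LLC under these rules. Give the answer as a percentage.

Chain via Wildmere Realty LP → Orion Group plc → Clearview Media Ltd (R1): 79% × 54% × 22% × 21% = 1.970892% of Northgate Ventures LLC.
Chain via Ashford Holdings Ltd → Halcyon Partners LP → Harbor Services GmbH (R1): 35% × 35% × 33% × 65% = 2.627625% of Northgate Ventures LLC.
Aggregating (R2): 1.970892% + 2.627625% = 4.598517%.

4.598517%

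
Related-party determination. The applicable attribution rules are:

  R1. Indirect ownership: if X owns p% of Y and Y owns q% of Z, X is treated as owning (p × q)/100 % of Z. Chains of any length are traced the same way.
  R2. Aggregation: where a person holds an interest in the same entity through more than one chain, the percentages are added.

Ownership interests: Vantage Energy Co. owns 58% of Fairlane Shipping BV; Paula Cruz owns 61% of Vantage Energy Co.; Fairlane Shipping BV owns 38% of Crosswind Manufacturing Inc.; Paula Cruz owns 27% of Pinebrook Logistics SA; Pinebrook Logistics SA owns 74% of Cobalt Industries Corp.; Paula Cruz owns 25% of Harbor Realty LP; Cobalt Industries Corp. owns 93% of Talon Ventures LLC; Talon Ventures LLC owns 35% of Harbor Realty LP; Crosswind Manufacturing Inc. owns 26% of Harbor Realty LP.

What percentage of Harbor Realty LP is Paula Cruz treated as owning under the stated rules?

34.999034%

Chain via Vantage Energy Co. → Fairlane Shipping BV → Crosswind Manufacturing Inc. (R1): 61% × 58% × 38% × 26% = 3.495544% of Harbor Realty LP.
Chain via Pinebrook Logistics SA → Cobalt Industries Corp. → Talon Ventures LLC (R1): 27% × 74% × 93% × 35% = 6.50349% of Harbor Realty LP.
Direct interest in Harbor Realty LP: 25%.
Aggregating (R2): 3.495544% + 6.50349% + 25% = 34.999034%.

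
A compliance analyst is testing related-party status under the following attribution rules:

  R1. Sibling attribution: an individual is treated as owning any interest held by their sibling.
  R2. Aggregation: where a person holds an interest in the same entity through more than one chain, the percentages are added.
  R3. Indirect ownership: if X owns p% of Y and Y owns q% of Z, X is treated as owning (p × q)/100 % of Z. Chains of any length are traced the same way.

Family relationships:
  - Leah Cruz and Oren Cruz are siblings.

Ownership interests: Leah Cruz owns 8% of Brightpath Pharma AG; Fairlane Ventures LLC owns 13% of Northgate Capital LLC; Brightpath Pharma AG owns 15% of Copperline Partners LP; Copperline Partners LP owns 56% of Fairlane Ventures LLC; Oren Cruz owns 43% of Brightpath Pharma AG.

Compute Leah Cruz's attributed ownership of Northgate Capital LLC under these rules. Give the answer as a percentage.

0.55692%

By sibling attribution (R1), Leah Cruz is treated as also owning Oren Cruz's interest in Brightpath Pharma AG, giving 8% + 43% = 51%.
Chain via Brightpath Pharma AG → Copperline Partners LP → Fairlane Ventures LLC (R3): 51% × 15% × 56% × 13% = 0.55692% of Northgate Capital LLC.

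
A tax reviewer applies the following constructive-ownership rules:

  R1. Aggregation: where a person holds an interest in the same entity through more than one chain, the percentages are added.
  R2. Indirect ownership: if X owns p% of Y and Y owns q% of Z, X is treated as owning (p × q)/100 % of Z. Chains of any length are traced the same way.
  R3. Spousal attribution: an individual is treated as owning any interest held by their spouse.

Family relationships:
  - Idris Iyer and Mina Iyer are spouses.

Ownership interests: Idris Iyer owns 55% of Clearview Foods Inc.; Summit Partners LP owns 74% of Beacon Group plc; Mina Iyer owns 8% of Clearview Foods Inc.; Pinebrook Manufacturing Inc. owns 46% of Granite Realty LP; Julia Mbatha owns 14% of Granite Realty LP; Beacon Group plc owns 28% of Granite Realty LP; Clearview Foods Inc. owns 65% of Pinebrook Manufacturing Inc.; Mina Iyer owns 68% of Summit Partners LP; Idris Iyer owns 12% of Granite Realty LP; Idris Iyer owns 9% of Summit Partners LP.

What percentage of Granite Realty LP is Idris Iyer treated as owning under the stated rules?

46.7914%

By spousal attribution (R3), Idris Iyer is treated as also owning Mina Iyer's interest in Summit Partners LP, giving 9% + 68% = 77%.
By spousal attribution (R3), Idris Iyer is treated as also owning Mina Iyer's interest in Clearview Foods Inc, giving 55% + 8% = 63%.
Chain via Summit Partners LP → Beacon Group plc (R2): 77% × 74% × 28% = 15.9544% of Granite Realty LP.
Chain via Clearview Foods Inc. → Pinebrook Manufacturing Inc. (R2): 63% × 65% × 46% = 18.837% of Granite Realty LP.
Direct interest in Granite Realty LP: 12%.
Aggregating (R1): 15.9544% + 18.837% + 12% = 46.7914%.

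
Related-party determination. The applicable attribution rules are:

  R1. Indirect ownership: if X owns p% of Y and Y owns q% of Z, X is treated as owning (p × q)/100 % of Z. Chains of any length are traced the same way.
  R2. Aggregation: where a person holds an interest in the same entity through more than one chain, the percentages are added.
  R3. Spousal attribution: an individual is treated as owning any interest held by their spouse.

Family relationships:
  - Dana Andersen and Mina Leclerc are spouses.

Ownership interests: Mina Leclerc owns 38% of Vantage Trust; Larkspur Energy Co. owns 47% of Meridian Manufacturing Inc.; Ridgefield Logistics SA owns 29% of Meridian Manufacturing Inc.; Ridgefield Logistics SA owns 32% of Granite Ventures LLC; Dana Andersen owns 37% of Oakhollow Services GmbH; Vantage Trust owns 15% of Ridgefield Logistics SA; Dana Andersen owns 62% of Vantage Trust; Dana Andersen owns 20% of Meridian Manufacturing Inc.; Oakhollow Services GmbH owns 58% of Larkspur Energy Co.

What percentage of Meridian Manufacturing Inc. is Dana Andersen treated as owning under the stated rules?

By spousal attribution (R3), Dana Andersen is treated as also owning Mina Leclerc's interest in Vantage Trust, giving 62% + 38% = 100%.
Chain via Oakhollow Services GmbH → Larkspur Energy Co. (R1): 37% × 58% × 47% = 10.0862% of Meridian Manufacturing Inc.
Chain via Vantage Trust → Ridgefield Logistics SA (R1): 100% × 15% × 29% = 4.35% of Meridian Manufacturing Inc.
Direct interest in Meridian Manufacturing Inc: 20%.
Aggregating (R2): 10.0862% + 4.35% + 20% = 34.4362%.

34.4362%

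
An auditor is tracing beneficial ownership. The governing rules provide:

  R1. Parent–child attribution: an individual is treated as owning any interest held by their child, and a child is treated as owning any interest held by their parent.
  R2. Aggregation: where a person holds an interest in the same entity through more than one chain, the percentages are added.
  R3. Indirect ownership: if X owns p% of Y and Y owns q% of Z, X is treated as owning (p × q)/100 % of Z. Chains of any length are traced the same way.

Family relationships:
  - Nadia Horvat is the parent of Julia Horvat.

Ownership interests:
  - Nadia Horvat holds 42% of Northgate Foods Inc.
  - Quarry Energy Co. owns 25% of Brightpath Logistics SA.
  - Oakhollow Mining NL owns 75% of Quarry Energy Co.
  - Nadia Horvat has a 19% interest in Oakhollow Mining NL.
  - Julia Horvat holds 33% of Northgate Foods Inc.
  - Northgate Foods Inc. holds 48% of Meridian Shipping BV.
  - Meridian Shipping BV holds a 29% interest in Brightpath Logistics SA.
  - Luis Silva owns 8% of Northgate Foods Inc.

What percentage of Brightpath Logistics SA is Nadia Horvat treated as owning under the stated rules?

By parent–child attribution (R1), Nadia Horvat is treated as also owning Julia Horvat's interest in Northgate Foods Inc, giving 42% + 33% = 75%.
Chain via Northgate Foods Inc. → Meridian Shipping BV (R3): 75% × 48% × 29% = 10.44% of Brightpath Logistics SA.
Chain via Oakhollow Mining NL → Quarry Energy Co. (R3): 19% × 75% × 25% = 3.5625% of Brightpath Logistics SA.
Aggregating (R2): 10.44% + 3.5625% = 14.0025%.

14.0025%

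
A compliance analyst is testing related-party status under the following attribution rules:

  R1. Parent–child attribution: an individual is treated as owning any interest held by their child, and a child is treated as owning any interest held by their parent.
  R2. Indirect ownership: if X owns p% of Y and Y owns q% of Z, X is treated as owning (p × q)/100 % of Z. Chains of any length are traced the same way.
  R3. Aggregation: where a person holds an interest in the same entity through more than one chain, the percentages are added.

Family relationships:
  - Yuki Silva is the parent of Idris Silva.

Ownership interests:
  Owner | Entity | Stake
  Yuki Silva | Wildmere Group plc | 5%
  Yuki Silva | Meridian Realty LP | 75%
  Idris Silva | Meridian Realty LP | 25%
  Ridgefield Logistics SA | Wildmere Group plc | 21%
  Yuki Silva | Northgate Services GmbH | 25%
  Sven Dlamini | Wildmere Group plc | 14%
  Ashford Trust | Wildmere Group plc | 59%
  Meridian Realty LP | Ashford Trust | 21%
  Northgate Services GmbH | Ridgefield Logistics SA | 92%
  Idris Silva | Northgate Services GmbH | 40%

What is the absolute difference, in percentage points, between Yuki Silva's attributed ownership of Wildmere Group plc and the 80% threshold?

By parent–child attribution (R1), Yuki Silva is treated as also owning Idris Silva's interest in Northgate Services GmbH, giving 25% + 40% = 65%.
By parent–child attribution (R1), Yuki Silva is treated as also owning Idris Silva's interest in Meridian Realty LP, giving 75% + 25% = 100%.
Chain via Northgate Services GmbH → Ridgefield Logistics SA (R2): 65% × 92% × 21% = 12.558% of Wildmere Group plc.
Chain via Meridian Realty LP → Ashford Trust (R2): 100% × 21% × 59% = 12.39% of Wildmere Group plc.
Direct interest in Wildmere Group plc: 5%.
Aggregating (R3): 12.558% + 12.39% + 5% = 29.948%.
29.948% falls short of the 80% threshold by 50.052 percentage points.

50.052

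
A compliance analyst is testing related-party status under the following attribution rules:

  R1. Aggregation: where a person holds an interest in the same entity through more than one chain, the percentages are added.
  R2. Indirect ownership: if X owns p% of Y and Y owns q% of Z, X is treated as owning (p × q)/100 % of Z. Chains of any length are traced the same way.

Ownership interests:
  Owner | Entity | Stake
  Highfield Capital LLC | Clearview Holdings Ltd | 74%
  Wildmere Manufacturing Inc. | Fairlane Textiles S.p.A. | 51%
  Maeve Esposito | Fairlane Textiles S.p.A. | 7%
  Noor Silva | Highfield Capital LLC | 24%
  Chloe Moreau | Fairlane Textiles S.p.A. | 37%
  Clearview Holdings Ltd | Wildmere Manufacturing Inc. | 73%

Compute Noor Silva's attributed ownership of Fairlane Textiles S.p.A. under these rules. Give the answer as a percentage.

6.612048%

Chain via Highfield Capital LLC → Clearview Holdings Ltd → Wildmere Manufacturing Inc. (R2): 24% × 74% × 73% × 51% = 6.612048% of Fairlane Textiles S.p.A.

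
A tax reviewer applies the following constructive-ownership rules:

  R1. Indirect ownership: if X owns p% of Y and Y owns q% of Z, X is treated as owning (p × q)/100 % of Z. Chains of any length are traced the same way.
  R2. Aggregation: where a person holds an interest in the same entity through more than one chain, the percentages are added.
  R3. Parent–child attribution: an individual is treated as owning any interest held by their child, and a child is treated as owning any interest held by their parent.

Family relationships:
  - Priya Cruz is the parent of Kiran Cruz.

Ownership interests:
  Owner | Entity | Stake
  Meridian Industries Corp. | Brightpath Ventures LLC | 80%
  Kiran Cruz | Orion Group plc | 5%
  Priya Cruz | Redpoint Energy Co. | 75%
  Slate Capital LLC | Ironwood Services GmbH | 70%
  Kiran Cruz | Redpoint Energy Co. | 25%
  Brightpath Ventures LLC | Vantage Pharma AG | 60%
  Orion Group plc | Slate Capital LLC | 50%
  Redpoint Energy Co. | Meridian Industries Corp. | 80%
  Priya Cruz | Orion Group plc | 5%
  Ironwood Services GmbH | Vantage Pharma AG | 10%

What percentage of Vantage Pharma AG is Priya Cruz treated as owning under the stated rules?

By parent–child attribution (R3), Priya Cruz is treated as also owning Kiran Cruz's interest in Orion Group plc, giving 5% + 5% = 10%.
By parent–child attribution (R3), Priya Cruz is treated as also owning Kiran Cruz's interest in Redpoint Energy Co, giving 75% + 25% = 100%.
Chain via Orion Group plc → Slate Capital LLC → Ironwood Services GmbH (R1): 10% × 50% × 70% × 10% = 0.35% of Vantage Pharma AG.
Chain via Redpoint Energy Co. → Meridian Industries Corp. → Brightpath Ventures LLC (R1): 100% × 80% × 80% × 60% = 38.4% of Vantage Pharma AG.
Aggregating (R2): 0.35% + 38.4% = 38.75%.

38.75%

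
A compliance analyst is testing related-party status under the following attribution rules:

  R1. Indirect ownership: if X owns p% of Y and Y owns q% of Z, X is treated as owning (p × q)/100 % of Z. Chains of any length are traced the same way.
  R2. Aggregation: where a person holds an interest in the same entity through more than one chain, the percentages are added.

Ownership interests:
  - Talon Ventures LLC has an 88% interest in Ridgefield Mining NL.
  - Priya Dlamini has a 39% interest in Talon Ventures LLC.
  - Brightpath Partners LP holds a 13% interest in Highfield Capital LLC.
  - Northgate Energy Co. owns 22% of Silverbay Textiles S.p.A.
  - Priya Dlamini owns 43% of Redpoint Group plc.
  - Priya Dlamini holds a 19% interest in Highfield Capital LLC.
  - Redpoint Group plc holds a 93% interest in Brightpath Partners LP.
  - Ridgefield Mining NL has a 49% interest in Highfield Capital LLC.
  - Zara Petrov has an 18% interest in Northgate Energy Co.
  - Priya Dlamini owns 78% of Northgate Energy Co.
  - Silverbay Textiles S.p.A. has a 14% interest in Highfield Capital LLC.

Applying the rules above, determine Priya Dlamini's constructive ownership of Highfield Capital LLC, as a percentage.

43.4179%

Chain via Talon Ventures LLC → Ridgefield Mining NL (R1): 39% × 88% × 49% = 16.8168% of Highfield Capital LLC.
Chain via Northgate Energy Co. → Silverbay Textiles S.p.A. (R1): 78% × 22% × 14% = 2.4024% of Highfield Capital LLC.
Chain via Redpoint Group plc → Brightpath Partners LP (R1): 43% × 93% × 13% = 5.1987% of Highfield Capital LLC.
Direct interest in Highfield Capital LLC: 19%.
Aggregating (R2): 16.8168% + 2.4024% + 5.1987% + 19% = 43.4179%.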